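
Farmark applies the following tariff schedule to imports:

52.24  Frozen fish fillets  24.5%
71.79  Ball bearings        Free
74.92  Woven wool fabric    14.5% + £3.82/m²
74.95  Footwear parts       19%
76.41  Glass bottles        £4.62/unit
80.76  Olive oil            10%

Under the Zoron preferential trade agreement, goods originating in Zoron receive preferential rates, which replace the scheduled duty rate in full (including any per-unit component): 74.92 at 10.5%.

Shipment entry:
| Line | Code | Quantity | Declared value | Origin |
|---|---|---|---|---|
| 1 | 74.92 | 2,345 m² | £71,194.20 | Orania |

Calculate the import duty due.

£19,281.06

Line 1 (74.92, Orania, 2,345 m², £71,194.20):
Base rate for 74.92 is 14.5% + £3.82/m².
74.92 has an FTA preferential rate, but origin Orania is not Zoron; base rate stands.
Duty = £71,194.20 × 14.5% + 2,345 × £3.82 = £19,281.06.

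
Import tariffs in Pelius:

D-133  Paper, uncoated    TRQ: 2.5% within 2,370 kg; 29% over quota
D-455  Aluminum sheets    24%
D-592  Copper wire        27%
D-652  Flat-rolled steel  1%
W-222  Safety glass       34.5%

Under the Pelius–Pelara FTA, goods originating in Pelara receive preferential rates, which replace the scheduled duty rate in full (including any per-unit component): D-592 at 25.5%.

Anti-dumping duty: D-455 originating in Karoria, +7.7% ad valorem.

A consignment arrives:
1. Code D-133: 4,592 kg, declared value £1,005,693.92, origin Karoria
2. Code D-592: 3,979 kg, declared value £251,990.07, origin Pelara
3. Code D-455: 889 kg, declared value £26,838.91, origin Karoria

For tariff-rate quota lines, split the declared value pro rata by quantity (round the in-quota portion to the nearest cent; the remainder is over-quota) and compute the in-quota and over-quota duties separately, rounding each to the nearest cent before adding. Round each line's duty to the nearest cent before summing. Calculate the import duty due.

£226,867.40

Line 1 (D-133, Karoria, 4,592 kg, £1,005,693.92):
Code D-133 is under a tariff-rate quota (threshold 2,370 kg). In-quota: 2,370 kg at 2.5%; over-quota: 2,222 kg at 29%.
Pro-rata value split: in-quota = £1,005,693.92 × 2,370/4,592 = £519,053.70; over-quota = £1,005,693.92 − £519,053.70 = £486,640.22.
In-quota duty = £519,053.70 × 2.5% = £12,976.34. Over-quota duty = £486,640.22 × 29% = £141,125.66.
Line duty = £12,976.34 + £141,125.66 = £154,102.00.
Line 2 (D-592, Pelara, 3,979 kg, £251,990.07):
Base rate for D-592 is 27%.
Origin Pelara qualifies under the Pelius–Pelara agreement and D-592 is covered: preferential rate 25.5% applies instead.
Duty = £251,990.07 × 25.5% = £64,257.47.
Line 3 (D-455, Karoria, 889 kg, £26,838.91):
Base rate for D-455 is 24%.
Additional duty on D-455 from Karoria: +7.7%. Applied ad valorem rate: 24% + 7.7% = 31.7%.
Duty = £26,838.91 × 31.7% = £8,507.93.
Total = £154,102.00 + £64,257.47 + £8,507.93 = £226,867.40.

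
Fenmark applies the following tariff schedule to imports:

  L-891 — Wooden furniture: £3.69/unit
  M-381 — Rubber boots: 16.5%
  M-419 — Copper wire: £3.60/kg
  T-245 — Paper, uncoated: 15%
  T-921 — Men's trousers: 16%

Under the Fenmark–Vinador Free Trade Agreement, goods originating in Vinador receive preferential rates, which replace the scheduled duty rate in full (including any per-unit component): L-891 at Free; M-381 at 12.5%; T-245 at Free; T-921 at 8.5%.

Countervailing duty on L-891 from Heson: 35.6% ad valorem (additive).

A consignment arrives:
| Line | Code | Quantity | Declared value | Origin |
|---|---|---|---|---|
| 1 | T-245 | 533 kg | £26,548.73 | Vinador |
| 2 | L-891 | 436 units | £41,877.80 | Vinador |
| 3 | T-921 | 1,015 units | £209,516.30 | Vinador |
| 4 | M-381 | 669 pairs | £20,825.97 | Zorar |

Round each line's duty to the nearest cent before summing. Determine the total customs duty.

Line 1 (T-245, Vinador, 533 kg, £26,548.73):
Base rate for T-245 is 15%.
Origin Vinador qualifies under the Fenmark–Vinador agreement and T-245 is covered: preferential rate Free applies instead.
Duty = £26,548.73 × 0% = £0.00.
Line 2 (L-891, Vinador, 436 units, £41,877.80):
Base rate for L-891 is £3.69/unit.
Origin Vinador qualifies under the Fenmark–Vinador agreement and L-891 is covered: preferential rate Free applies instead.
The additional-duty order on L-891 targets Heson, not Vinador; it does not apply.
Duty = £41,877.80 × 0% = £0.00.
Line 3 (T-921, Vinador, 1,015 units, £209,516.30):
Base rate for T-921 is 16%.
Origin Vinador qualifies under the Fenmark–Vinador agreement and T-921 is covered: preferential rate 8.5% applies instead.
Duty = £209,516.30 × 8.5% = £17,808.89.
Line 4 (M-381, Zorar, 669 pairs, £20,825.97):
Base rate for M-381 is 16.5%.
M-381 has an FTA preferential rate, but origin Zorar is not Vinador; base rate stands.
Duty = £20,825.97 × 16.5% = £3,436.29.
Total = £0.00 + £0.00 + £17,808.89 + £3,436.29 = £21,245.18.

£21,245.18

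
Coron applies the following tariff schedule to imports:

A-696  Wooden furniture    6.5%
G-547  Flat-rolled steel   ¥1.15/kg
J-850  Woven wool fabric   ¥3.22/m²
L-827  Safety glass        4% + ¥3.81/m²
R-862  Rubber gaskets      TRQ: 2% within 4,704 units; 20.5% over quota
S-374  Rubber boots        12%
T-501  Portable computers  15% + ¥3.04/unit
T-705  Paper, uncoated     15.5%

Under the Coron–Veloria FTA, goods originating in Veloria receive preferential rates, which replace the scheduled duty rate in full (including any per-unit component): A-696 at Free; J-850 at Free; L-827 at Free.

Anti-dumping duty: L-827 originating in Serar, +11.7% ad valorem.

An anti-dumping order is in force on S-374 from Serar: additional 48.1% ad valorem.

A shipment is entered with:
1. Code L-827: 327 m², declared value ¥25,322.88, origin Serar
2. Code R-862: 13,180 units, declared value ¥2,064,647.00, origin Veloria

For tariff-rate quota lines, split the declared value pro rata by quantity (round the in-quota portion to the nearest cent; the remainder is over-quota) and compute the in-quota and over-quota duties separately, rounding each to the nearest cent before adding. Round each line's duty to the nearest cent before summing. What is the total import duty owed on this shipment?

Line 1 (L-827, Serar, 327 m², ¥25,322.88):
Base rate for L-827 is 4% + ¥3.81/m².
L-827 has an FTA preferential rate, but origin Serar is not Veloria; base rate stands.
Additional duty on L-827 from Serar: +11.7%. Applied ad valorem rate: 4% + 11.7% = 15.7%.
Duty = ¥25,322.88 × 15.7% + 327 × ¥3.81 = ¥5,221.56.
Line 2 (R-862, Veloria, 13,180 units, ¥2,064,647.00):
Code R-862 is under a tariff-rate quota (threshold 4,704 units). In-quota: 4,704 units at 2%; over-quota: 8,476 units at 20.5%.
Pro-rata value split: in-quota = ¥2,064,647.00 × 4,704/13,180 = ¥736,881.60; over-quota = ¥2,064,647.00 − ¥736,881.60 = ¥1,327,765.40.
In-quota duty = ¥736,881.60 × 2% = ¥14,737.63. Over-quota duty = ¥1,327,765.40 × 20.5% = ¥272,191.91.
Line duty = ¥14,737.63 + ¥272,191.91 = ¥286,929.54.
Total = ¥5,221.56 + ¥286,929.54 = ¥292,151.10.

¥292,151.10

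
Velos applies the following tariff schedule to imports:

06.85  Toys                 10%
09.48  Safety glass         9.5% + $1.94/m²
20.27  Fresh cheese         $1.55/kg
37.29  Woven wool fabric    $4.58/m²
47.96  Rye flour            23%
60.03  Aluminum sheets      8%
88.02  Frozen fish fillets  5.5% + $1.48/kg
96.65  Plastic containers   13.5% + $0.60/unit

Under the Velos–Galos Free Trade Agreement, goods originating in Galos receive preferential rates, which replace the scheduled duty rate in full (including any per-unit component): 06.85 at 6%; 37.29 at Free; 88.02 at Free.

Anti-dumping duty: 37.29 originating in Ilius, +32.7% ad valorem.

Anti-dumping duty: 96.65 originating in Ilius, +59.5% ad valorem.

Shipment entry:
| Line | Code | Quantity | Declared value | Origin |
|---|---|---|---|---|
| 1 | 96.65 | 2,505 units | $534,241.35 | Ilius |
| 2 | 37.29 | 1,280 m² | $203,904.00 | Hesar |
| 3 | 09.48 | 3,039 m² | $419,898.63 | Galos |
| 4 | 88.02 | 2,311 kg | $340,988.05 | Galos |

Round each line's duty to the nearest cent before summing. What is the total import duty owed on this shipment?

$443,147.62

Line 1 (96.65, Ilius, 2,505 units, $534,241.35):
Base rate for 96.65 is 13.5% + $0.60/unit.
Additional duty on 96.65 from Ilius: +59.5%. Applied ad valorem rate: 13.5% + 59.5% = 73%.
Duty = $534,241.35 × 73% + 2,505 × $0.60 = $391,499.19.
Line 2 (37.29, Hesar, 1,280 m², $203,904.00):
Base rate for 37.29 is $4.58/m².
37.29 has an FTA preferential rate, but origin Hesar is not Galos; base rate stands.
The additional-duty order on 37.29 targets Ilius, not Hesar; it does not apply.
Duty = 1,280 × $4.58 = $5,862.40.
Line 3 (09.48, Galos, 3,039 m², $419,898.63):
Base rate for 09.48 is 9.5% + $1.94/m².
Origin Galos is the FTA partner but 09.48 is not on the preference list; base rate stands.
Duty = $419,898.63 × 9.5% + 3,039 × $1.94 = $45,786.03.
Line 4 (88.02, Galos, 2,311 kg, $340,988.05):
Base rate for 88.02 is 5.5% + $1.48/kg.
Origin Galos qualifies under the Velos–Galos agreement and 88.02 is covered: preferential rate Free applies instead.
Duty = $340,988.05 × 0% = $0.00.
Total = $391,499.19 + $5,862.40 + $45,786.03 + $0.00 = $443,147.62.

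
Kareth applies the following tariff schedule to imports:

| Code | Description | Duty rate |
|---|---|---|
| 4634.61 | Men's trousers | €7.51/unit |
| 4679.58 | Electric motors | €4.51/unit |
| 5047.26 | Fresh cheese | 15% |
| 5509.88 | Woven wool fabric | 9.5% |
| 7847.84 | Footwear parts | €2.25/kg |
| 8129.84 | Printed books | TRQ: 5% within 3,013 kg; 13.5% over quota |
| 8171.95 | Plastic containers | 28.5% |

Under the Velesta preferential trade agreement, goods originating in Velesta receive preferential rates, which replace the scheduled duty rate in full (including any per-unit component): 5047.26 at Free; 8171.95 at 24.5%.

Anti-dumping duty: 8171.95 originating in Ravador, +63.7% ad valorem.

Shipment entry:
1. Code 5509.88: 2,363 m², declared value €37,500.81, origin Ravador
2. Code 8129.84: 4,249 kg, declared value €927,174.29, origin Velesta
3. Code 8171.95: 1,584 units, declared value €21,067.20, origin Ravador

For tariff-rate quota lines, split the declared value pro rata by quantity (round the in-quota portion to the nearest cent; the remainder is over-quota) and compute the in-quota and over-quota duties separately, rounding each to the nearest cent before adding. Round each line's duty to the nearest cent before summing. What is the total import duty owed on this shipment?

€92,270.40

Line 1 (5509.88, Ravador, 2,363 m², €37,500.81):
Base rate for 5509.88 is 9.5%.
Duty = €37,500.81 × 9.5% = €3,562.58.
Line 2 (8129.84, Velesta, 4,249 kg, €927,174.29):
Code 8129.84 is under a tariff-rate quota (threshold 3,013 kg). In-quota: 3,013 kg at 5%; over-quota: 1,236 kg at 13.5%.
Pro-rata value split: in-quota = €927,174.29 × 3,013/4,249 = €657,466.73; over-quota = €927,174.29 − €657,466.73 = €269,707.56.
In-quota duty = €657,466.73 × 5% = €32,873.34. Over-quota duty = €269,707.56 × 13.5% = €36,410.52.
Line duty = €32,873.34 + €36,410.52 = €69,283.86.
Line 3 (8171.95, Ravador, 1,584 units, €21,067.20):
Base rate for 8171.95 is 28.5%.
8171.95 has an FTA preferential rate, but origin Ravador is not Velesta; base rate stands.
Additional duty on 8171.95 from Ravador: +63.7%. Applied ad valorem rate: 28.5% + 63.7% = 92.2%.
Duty = €21,067.20 × 92.2% = €19,423.96.
Total = €3,562.58 + €69,283.86 + €19,423.96 = €92,270.40.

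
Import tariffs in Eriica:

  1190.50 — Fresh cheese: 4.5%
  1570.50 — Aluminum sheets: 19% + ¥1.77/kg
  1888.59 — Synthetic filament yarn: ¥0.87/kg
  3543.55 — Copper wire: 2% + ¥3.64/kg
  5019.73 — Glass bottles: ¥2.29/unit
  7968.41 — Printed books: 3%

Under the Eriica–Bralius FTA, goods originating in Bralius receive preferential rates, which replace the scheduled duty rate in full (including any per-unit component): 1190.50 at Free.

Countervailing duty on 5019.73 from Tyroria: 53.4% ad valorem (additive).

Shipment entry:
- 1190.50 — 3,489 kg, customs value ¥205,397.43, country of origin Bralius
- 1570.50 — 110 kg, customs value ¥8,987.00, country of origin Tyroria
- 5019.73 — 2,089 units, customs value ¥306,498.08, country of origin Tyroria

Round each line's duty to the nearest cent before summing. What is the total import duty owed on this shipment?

Line 1 (1190.50, Bralius, 3,489 kg, ¥205,397.43):
Base rate for 1190.50 is 4.5%.
Origin Bralius qualifies under the Eriica–Bralius agreement and 1190.50 is covered: preferential rate Free applies instead.
Duty = ¥205,397.43 × 0% = ¥0.00.
Line 2 (1570.50, Tyroria, 110 kg, ¥8,987.00):
Base rate for 1570.50 is 19% + ¥1.77/kg.
Duty = ¥8,987.00 × 19% + 110 × ¥1.77 = ¥1,902.23.
Line 3 (5019.73, Tyroria, 2,089 units, ¥306,498.08):
Base rate for 5019.73 is ¥2.29/unit.
Additional duty on 5019.73 from Tyroria: +53.4% ad valorem. Applied ad valorem rate = 53.4%.
Duty = ¥306,498.08 × 53.4% + 2,089 × ¥2.29 = ¥168,453.78.
Total = ¥0.00 + ¥1,902.23 + ¥168,453.78 = ¥170,356.01.

¥170,356.01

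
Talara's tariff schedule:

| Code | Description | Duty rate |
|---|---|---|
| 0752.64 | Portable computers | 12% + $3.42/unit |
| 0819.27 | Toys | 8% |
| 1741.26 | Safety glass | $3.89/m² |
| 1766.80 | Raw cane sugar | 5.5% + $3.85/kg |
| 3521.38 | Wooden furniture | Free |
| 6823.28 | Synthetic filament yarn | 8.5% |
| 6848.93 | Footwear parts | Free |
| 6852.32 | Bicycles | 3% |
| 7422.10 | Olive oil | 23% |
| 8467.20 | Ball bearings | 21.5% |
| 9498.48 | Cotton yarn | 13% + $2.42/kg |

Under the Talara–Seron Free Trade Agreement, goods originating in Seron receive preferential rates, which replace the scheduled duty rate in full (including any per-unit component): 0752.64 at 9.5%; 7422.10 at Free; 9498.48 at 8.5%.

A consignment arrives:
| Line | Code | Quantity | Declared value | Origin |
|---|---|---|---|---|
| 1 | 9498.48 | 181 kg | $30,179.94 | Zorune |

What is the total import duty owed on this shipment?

Line 1 (9498.48, Zorune, 181 kg, $30,179.94):
Base rate for 9498.48 is 13% + $2.42/kg.
9498.48 has an FTA preferential rate, but origin Zorune is not Seron; base rate stands.
Duty = $30,179.94 × 13% + 181 × $2.42 = $4,361.41.

$4,361.41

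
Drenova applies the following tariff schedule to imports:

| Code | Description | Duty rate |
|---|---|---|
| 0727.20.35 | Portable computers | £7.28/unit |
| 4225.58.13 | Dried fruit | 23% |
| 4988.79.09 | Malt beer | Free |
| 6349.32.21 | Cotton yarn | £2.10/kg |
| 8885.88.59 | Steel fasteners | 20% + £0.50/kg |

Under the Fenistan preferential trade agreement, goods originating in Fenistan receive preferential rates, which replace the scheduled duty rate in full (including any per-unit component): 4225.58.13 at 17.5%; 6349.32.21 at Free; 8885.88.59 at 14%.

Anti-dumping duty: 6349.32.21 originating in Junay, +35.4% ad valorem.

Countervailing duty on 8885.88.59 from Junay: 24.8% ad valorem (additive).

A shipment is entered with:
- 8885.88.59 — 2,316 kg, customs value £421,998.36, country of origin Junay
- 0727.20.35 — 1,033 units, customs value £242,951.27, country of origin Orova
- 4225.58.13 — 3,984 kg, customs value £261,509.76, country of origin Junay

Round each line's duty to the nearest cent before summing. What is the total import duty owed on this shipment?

£257,880.75

Line 1 (8885.88.59, Junay, 2,316 kg, £421,998.36):
Base rate for 8885.88.59 is 20% + £0.50/kg.
8885.88.59 has an FTA preferential rate, but origin Junay is not Fenistan; base rate stands.
Additional duty on 8885.88.59 from Junay: +24.8%. Applied ad valorem rate: 20% + 24.8% = 44.8%.
Duty = £421,998.36 × 44.8% + 2,316 × £0.50 = £190,213.27.
Line 2 (0727.20.35, Orova, 1,033 units, £242,951.27):
Base rate for 0727.20.35 is £7.28/unit.
Duty = 1,033 × £7.28 = £7,520.24.
Line 3 (4225.58.13, Junay, 3,984 kg, £261,509.76):
Base rate for 4225.58.13 is 23%.
4225.58.13 has an FTA preferential rate, but origin Junay is not Fenistan; base rate stands.
Duty = £261,509.76 × 23% = £60,147.24.
Total = £190,213.27 + £7,520.24 + £60,147.24 = £257,880.75.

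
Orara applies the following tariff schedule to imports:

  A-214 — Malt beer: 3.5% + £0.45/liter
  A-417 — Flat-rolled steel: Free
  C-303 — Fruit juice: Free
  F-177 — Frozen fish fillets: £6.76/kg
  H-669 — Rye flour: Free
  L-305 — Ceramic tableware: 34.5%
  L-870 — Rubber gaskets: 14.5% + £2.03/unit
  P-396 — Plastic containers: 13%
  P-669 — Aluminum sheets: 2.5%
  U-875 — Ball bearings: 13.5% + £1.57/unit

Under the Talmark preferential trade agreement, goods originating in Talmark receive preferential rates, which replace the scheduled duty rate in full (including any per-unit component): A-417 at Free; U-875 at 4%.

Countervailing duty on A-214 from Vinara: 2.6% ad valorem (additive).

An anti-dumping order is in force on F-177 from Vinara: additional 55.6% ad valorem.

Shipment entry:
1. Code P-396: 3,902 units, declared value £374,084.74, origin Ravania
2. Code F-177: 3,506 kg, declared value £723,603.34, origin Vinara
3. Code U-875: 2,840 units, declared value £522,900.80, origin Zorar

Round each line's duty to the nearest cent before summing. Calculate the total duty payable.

Line 1 (P-396, Ravania, 3,902 units, £374,084.74):
Base rate for P-396 is 13%.
Duty = £374,084.74 × 13% = £48,631.02.
Line 2 (F-177, Vinara, 3,506 kg, £723,603.34):
Base rate for F-177 is £6.76/kg.
Additional duty on F-177 from Vinara: +55.6% ad valorem. Applied ad valorem rate = 55.6%.
Duty = £723,603.34 × 55.6% + 3,506 × £6.76 = £426,024.02.
Line 3 (U-875, Zorar, 2,840 units, £522,900.80):
Base rate for U-875 is 13.5% + £1.57/unit.
U-875 has an FTA preferential rate, but origin Zorar is not Talmark; base rate stands.
Duty = £522,900.80 × 13.5% + 2,840 × £1.57 = £75,050.41.
Total = £48,631.02 + £426,024.02 + £75,050.41 = £549,705.45.

£549,705.45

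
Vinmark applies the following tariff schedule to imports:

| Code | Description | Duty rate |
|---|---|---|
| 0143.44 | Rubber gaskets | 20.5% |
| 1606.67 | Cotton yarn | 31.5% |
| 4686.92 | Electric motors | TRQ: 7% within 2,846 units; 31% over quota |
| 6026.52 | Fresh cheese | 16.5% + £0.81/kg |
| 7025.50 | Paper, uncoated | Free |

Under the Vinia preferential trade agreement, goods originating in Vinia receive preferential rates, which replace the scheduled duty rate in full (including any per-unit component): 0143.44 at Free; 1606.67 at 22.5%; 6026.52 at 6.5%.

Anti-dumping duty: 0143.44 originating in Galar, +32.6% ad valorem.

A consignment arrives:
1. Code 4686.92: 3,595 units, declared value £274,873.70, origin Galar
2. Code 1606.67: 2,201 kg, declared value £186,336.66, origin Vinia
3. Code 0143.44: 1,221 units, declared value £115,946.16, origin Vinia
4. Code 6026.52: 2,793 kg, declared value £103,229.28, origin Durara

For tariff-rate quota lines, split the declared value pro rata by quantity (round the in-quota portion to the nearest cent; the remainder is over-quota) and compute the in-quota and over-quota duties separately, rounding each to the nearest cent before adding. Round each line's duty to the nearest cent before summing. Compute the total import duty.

Line 1 (4686.92, Galar, 3,595 units, £274,873.70):
Code 4686.92 is under a tariff-rate quota (threshold 2,846 units). In-quota: 2,846 units at 7%; over-quota: 749 units at 31%.
Pro-rata value split: in-quota = £274,873.70 × 2,846/3,595 = £217,605.16; over-quota = £274,873.70 − £217,605.16 = £57,268.54.
In-quota duty = £217,605.16 × 7% = £15,232.36. Over-quota duty = £57,268.54 × 31% = £17,753.25.
Line duty = £15,232.36 + £17,753.25 = £32,985.61.
Line 2 (1606.67, Vinia, 2,201 kg, £186,336.66):
Base rate for 1606.67 is 31.5%.
Origin Vinia qualifies under the Vinmark–Vinia agreement and 1606.67 is covered: preferential rate 22.5% applies instead.
Duty = £186,336.66 × 22.5% = £41,925.75.
Line 3 (0143.44, Vinia, 1,221 units, £115,946.16):
Base rate for 0143.44 is 20.5%.
Origin Vinia qualifies under the Vinmark–Vinia agreement and 0143.44 is covered: preferential rate Free applies instead.
The additional-duty order on 0143.44 targets Galar, not Vinia; it does not apply.
Duty = £115,946.16 × 0% = £0.00.
Line 4 (6026.52, Durara, 2,793 kg, £103,229.28):
Base rate for 6026.52 is 16.5% + £0.81/kg.
6026.52 has an FTA preferential rate, but origin Durara is not Vinia; base rate stands.
Duty = £103,229.28 × 16.5% + 2,793 × £0.81 = £19,295.16.
Total = £32,985.61 + £41,925.75 + £0.00 + £19,295.16 = £94,206.52.

£94,206.52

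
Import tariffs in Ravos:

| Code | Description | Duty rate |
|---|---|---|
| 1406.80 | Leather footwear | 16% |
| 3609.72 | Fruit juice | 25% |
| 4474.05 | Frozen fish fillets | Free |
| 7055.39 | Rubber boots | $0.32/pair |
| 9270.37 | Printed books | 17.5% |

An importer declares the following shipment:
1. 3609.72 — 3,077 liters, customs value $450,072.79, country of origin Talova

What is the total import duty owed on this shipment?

$112,518.20

Line 1 (3609.72, Talova, 3,077 liters, $450,072.79):
Base rate for 3609.72 is 25%.
Duty = $450,072.79 × 25% = $112,518.20.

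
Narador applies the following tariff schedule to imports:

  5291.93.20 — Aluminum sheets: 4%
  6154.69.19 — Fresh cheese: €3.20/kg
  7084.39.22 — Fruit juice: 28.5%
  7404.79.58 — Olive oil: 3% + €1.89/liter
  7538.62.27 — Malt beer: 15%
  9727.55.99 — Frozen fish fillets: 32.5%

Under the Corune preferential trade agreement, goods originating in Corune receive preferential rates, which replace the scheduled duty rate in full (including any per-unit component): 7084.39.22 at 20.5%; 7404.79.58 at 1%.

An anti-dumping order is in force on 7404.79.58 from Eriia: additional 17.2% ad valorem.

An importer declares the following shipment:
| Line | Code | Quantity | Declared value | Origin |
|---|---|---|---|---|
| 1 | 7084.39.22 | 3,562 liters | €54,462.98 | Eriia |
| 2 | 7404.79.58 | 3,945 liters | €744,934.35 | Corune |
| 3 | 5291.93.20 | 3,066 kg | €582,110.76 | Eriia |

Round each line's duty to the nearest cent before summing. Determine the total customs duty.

€46,255.72

Line 1 (7084.39.22, Eriia, 3,562 liters, €54,462.98):
Base rate for 7084.39.22 is 28.5%.
7084.39.22 has an FTA preferential rate, but origin Eriia is not Corune; base rate stands.
Duty = €54,462.98 × 28.5% = €15,521.95.
Line 2 (7404.79.58, Corune, 3,945 liters, €744,934.35):
Base rate for 7404.79.58 is 3% + €1.89/liter.
Origin Corune qualifies under the Narador–Corune agreement and 7404.79.58 is covered: preferential rate 1% applies instead.
The additional-duty order on 7404.79.58 targets Eriia, not Corune; it does not apply.
Duty = €744,934.35 × 1% = €7,449.34.
Line 3 (5291.93.20, Eriia, 3,066 kg, €582,110.76):
Base rate for 5291.93.20 is 4%.
Duty = €582,110.76 × 4% = €23,284.43.
Total = €15,521.95 + €7,449.34 + €23,284.43 = €46,255.72.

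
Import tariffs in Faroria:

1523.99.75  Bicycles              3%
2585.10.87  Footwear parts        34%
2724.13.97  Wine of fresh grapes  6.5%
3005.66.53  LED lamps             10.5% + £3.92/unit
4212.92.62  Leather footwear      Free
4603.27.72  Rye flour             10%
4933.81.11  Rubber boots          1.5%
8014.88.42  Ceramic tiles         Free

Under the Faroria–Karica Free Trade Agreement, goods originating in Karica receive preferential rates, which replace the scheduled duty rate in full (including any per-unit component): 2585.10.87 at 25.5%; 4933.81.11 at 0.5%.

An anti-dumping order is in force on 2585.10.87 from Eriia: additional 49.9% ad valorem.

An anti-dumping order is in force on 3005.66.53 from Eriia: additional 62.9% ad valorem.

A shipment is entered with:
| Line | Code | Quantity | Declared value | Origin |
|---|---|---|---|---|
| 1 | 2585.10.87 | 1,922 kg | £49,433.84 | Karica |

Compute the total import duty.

Line 1 (2585.10.87, Karica, 1,922 kg, £49,433.84):
Base rate for 2585.10.87 is 34%.
Origin Karica qualifies under the Faroria–Karica agreement and 2585.10.87 is covered: preferential rate 25.5% applies instead.
The additional-duty order on 2585.10.87 targets Eriia, not Karica; it does not apply.
Duty = £49,433.84 × 25.5% = £12,605.63.

£12,605.63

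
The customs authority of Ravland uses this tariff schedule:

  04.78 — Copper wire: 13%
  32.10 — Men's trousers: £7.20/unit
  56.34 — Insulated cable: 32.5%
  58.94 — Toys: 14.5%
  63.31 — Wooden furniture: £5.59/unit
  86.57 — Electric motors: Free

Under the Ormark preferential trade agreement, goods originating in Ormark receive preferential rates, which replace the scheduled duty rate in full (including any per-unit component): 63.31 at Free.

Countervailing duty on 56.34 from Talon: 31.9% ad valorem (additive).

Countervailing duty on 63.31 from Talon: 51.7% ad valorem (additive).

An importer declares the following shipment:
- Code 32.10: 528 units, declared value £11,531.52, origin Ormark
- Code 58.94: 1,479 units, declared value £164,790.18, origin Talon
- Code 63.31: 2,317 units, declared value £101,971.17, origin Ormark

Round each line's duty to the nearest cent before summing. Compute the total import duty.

£27,696.18

Line 1 (32.10, Ormark, 528 units, £11,531.52):
Base rate for 32.10 is £7.20/unit.
Origin Ormark is the FTA partner but 32.10 is not on the preference list; base rate stands.
Duty = 528 × £7.20 = £3,801.60.
Line 2 (58.94, Talon, 1,479 units, £164,790.18):
Base rate for 58.94 is 14.5%.
Duty = £164,790.18 × 14.5% = £23,894.58.
Line 3 (63.31, Ormark, 2,317 units, £101,971.17):
Base rate for 63.31 is £5.59/unit.
Origin Ormark qualifies under the Ravland–Ormark agreement and 63.31 is covered: preferential rate Free applies instead.
The additional-duty order on 63.31 targets Talon, not Ormark; it does not apply.
Duty = £101,971.17 × 0% = £0.00.
Total = £3,801.60 + £23,894.58 + £0.00 = £27,696.18.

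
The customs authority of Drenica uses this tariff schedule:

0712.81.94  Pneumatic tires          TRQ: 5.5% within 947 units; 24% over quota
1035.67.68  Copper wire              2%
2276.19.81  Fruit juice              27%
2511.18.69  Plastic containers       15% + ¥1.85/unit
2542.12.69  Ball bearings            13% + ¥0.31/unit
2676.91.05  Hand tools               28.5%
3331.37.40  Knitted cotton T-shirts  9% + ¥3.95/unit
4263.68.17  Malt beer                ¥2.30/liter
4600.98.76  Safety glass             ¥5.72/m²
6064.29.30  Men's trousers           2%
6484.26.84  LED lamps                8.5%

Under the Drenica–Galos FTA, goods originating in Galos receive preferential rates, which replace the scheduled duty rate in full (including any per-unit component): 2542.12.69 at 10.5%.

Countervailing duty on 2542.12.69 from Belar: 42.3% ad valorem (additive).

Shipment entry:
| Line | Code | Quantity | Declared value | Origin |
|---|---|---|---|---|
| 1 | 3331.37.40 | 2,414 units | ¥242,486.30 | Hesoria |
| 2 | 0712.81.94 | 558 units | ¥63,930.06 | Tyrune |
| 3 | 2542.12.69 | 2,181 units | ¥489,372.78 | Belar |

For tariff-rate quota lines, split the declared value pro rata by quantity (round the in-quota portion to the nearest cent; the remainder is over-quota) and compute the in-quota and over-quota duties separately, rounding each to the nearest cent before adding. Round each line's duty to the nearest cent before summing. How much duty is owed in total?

¥306,174.48

Line 1 (3331.37.40, Hesoria, 2,414 units, ¥242,486.30):
Base rate for 3331.37.40 is 9% + ¥3.95/unit.
Duty = ¥242,486.30 × 9% + 2,414 × ¥3.95 = ¥31,359.07.
Line 2 (0712.81.94, Tyrune, 558 units, ¥63,930.06):
Code 0712.81.94 is under a tariff-rate quota (threshold 947 units). Quantity 558 units is within the quota, so the in-quota rate 5.5% applies to the full value.
Duty = ¥63,930.06 × 5.5% = ¥3,516.15.
Line 3 (2542.12.69, Belar, 2,181 units, ¥489,372.78):
Base rate for 2542.12.69 is 13% + ¥0.31/unit.
2542.12.69 has an FTA preferential rate, but origin Belar is not Galos; base rate stands.
Additional duty on 2542.12.69 from Belar: +42.3%. Applied ad valorem rate: 13% + 42.3% = 55.3%.
Duty = ¥489,372.78 × 55.3% + 2,181 × ¥0.31 = ¥271,299.26.
Total = ¥31,359.07 + ¥3,516.15 + ¥271,299.26 = ¥306,174.48.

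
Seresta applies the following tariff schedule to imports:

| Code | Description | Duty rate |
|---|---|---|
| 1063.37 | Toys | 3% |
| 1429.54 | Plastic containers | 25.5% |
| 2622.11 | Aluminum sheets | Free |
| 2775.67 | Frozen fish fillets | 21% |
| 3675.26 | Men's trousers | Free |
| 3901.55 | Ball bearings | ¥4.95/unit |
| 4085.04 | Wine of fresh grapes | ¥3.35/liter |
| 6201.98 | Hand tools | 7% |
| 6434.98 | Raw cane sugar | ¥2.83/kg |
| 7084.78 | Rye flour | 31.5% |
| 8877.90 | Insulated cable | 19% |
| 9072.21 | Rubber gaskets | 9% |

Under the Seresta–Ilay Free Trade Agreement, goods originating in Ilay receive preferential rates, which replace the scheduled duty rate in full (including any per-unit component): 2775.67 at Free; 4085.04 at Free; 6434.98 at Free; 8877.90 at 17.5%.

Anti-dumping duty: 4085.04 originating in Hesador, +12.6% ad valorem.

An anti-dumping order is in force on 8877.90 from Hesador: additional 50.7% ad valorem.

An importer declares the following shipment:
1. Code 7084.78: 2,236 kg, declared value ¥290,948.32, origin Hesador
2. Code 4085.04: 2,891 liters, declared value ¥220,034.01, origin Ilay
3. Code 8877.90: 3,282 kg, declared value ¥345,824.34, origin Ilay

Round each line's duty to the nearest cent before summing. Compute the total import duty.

¥152,167.98

Line 1 (7084.78, Hesador, 2,236 kg, ¥290,948.32):
Base rate for 7084.78 is 31.5%.
Duty = ¥290,948.32 × 31.5% = ¥91,648.72.
Line 2 (4085.04, Ilay, 2,891 liters, ¥220,034.01):
Base rate for 4085.04 is ¥3.35/liter.
Origin Ilay qualifies under the Seresta–Ilay agreement and 4085.04 is covered: preferential rate Free applies instead.
The additional-duty order on 4085.04 targets Hesador, not Ilay; it does not apply.
Duty = ¥220,034.01 × 0% = ¥0.00.
Line 3 (8877.90, Ilay, 3,282 kg, ¥345,824.34):
Base rate for 8877.90 is 19%.
Origin Ilay qualifies under the Seresta–Ilay agreement and 8877.90 is covered: preferential rate 17.5% applies instead.
The additional-duty order on 8877.90 targets Hesador, not Ilay; it does not apply.
Duty = ¥345,824.34 × 17.5% = ¥60,519.26.
Total = ¥91,648.72 + ¥0.00 + ¥60,519.26 = ¥152,167.98.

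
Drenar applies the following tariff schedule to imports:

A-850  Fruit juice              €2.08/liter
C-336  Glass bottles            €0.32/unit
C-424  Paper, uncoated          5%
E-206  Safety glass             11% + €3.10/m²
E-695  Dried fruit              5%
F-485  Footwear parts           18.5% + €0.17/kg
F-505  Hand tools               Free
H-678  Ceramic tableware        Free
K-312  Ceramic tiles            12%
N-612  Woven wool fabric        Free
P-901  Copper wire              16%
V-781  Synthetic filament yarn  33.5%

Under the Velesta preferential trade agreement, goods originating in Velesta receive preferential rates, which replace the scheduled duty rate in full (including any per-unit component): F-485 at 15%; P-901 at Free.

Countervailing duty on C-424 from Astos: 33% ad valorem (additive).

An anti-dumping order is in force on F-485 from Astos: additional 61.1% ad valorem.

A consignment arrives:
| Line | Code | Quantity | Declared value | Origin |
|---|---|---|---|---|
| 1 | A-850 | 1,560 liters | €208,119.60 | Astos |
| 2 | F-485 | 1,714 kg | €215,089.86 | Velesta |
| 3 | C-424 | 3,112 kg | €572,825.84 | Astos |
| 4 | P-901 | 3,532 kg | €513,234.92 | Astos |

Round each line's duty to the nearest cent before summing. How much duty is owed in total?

Line 1 (A-850, Astos, 1,560 liters, €208,119.60):
Base rate for A-850 is €2.08/liter.
Duty = 1,560 × €2.08 = €3,244.80.
Line 2 (F-485, Velesta, 1,714 kg, €215,089.86):
Base rate for F-485 is 18.5% + €0.17/kg.
Origin Velesta qualifies under the Drenar–Velesta agreement and F-485 is covered: preferential rate 15% applies instead.
The additional-duty order on F-485 targets Astos, not Velesta; it does not apply.
Duty = €215,089.86 × 15% = €32,263.48.
Line 3 (C-424, Astos, 3,112 kg, €572,825.84):
Base rate for C-424 is 5%.
Additional duty on C-424 from Astos: +33%. Applied ad valorem rate: 5% + 33% = 38%.
Duty = €572,825.84 × 38% = €217,673.82.
Line 4 (P-901, Astos, 3,532 kg, €513,234.92):
Base rate for P-901 is 16%.
P-901 has an FTA preferential rate, but origin Astos is not Velesta; base rate stands.
Duty = €513,234.92 × 16% = €82,117.59.
Total = €3,244.80 + €32,263.48 + €217,673.82 + €82,117.59 = €335,299.69.

€335,299.69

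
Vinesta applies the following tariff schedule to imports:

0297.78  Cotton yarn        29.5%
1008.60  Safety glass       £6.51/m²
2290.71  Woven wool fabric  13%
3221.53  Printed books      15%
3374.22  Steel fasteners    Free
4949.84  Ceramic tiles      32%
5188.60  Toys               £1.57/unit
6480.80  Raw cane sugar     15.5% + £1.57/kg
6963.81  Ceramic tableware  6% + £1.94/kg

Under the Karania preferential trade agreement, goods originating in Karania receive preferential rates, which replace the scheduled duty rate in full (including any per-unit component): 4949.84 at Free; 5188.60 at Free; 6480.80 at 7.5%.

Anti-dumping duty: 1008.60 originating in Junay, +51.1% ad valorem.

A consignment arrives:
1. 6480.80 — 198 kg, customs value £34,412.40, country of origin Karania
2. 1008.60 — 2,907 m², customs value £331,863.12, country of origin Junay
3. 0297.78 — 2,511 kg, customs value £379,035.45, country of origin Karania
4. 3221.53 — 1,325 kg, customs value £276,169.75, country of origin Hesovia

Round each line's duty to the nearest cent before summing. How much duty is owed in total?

Line 1 (6480.80, Karania, 198 kg, £34,412.40):
Base rate for 6480.80 is 15.5% + £1.57/kg.
Origin Karania qualifies under the Vinesta–Karania agreement and 6480.80 is covered: preferential rate 7.5% applies instead.
Duty = £34,412.40 × 7.5% = £2,580.93.
Line 2 (1008.60, Junay, 2,907 m², £331,863.12):
Base rate for 1008.60 is £6.51/m².
Additional duty on 1008.60 from Junay: +51.1% ad valorem. Applied ad valorem rate = 51.1%.
Duty = £331,863.12 × 51.1% + 2,907 × £6.51 = £188,506.62.
Line 3 (0297.78, Karania, 2,511 kg, £379,035.45):
Base rate for 0297.78 is 29.5%.
Origin Karania is the FTA partner but 0297.78 is not on the preference list; base rate stands.
Duty = £379,035.45 × 29.5% = £111,815.46.
Line 4 (3221.53, Hesovia, 1,325 kg, £276,169.75):
Base rate for 3221.53 is 15%.
Duty = £276,169.75 × 15% = £41,425.46.
Total = £2,580.93 + £188,506.62 + £111,815.46 + £41,425.46 = £344,328.47.

£344,328.47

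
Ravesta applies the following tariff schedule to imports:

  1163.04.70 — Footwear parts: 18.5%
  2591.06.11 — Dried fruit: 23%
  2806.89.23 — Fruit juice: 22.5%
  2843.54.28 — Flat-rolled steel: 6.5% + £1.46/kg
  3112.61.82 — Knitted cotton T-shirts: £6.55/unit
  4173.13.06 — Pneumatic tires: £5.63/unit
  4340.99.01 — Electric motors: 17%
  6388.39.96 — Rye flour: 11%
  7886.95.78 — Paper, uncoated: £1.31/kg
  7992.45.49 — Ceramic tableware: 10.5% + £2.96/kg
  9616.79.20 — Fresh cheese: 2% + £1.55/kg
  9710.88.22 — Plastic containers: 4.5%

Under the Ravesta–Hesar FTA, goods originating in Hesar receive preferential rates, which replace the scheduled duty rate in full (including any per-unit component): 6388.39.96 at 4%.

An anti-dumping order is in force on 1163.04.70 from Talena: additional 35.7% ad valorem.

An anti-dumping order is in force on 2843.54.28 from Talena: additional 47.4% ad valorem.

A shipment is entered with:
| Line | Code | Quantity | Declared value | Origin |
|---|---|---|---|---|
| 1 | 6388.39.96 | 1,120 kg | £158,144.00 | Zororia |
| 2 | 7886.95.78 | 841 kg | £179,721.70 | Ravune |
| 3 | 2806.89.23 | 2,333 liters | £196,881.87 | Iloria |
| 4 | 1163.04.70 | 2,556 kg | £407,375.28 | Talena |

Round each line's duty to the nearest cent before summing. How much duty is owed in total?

Line 1 (6388.39.96, Zororia, 1,120 kg, £158,144.00):
Base rate for 6388.39.96 is 11%.
6388.39.96 has an FTA preferential rate, but origin Zororia is not Hesar; base rate stands.
Duty = £158,144.00 × 11% = £17,395.84.
Line 2 (7886.95.78, Ravune, 841 kg, £179,721.70):
Base rate for 7886.95.78 is £1.31/kg.
Duty = 841 × £1.31 = £1,101.71.
Line 3 (2806.89.23, Iloria, 2,333 liters, £196,881.87):
Base rate for 2806.89.23 is 22.5%.
Duty = £196,881.87 × 22.5% = £44,298.42.
Line 4 (1163.04.70, Talena, 2,556 kg, £407,375.28):
Base rate for 1163.04.70 is 18.5%.
Additional duty on 1163.04.70 from Talena: +35.7%. Applied ad valorem rate: 18.5% + 35.7% = 54.2%.
Duty = £407,375.28 × 54.2% = £220,797.40.
Total = £17,395.84 + £1,101.71 + £44,298.42 + £220,797.40 = £283,593.37.

£283,593.37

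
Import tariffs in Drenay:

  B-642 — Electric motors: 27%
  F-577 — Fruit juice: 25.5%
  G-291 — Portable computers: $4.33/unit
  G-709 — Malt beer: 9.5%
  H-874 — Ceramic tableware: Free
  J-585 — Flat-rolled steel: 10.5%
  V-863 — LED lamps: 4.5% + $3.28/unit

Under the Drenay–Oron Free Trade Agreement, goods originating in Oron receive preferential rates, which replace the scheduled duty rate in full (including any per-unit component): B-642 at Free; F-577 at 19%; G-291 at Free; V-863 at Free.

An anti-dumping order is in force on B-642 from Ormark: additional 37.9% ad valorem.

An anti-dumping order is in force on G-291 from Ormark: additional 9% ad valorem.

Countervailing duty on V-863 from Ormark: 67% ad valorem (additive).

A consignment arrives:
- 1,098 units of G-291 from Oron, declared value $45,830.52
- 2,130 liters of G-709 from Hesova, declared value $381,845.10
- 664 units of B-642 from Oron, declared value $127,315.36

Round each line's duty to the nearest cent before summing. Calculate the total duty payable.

$36,275.28

Line 1 (G-291, Oron, 1,098 units, $45,830.52):
Base rate for G-291 is $4.33/unit.
Origin Oron qualifies under the Drenay–Oron agreement and G-291 is covered: preferential rate Free applies instead.
The additional-duty order on G-291 targets Ormark, not Oron; it does not apply.
Duty = $45,830.52 × 0% = $0.00.
Line 2 (G-709, Hesova, 2,130 liters, $381,845.10):
Base rate for G-709 is 9.5%.
Duty = $381,845.10 × 9.5% = $36,275.28.
Line 3 (B-642, Oron, 664 units, $127,315.36):
Base rate for B-642 is 27%.
Origin Oron qualifies under the Drenay–Oron agreement and B-642 is covered: preferential rate Free applies instead.
The additional-duty order on B-642 targets Ormark, not Oron; it does not apply.
Duty = $127,315.36 × 0% = $0.00.
Total = $0.00 + $36,275.28 + $0.00 = $36,275.28.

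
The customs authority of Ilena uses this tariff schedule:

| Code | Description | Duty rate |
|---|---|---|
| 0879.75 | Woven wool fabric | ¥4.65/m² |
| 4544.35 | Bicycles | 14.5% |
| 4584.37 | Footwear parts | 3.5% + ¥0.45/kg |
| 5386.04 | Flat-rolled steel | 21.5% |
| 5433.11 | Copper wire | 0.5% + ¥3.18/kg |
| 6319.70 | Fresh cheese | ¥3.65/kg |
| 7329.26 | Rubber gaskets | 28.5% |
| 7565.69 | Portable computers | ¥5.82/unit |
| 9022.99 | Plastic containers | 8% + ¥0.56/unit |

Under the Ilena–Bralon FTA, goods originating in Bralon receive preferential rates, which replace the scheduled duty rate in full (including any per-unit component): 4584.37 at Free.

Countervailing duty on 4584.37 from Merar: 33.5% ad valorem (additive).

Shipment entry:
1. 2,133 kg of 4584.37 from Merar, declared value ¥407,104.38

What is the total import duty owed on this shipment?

¥151,588.47

Line 1 (4584.37, Merar, 2,133 kg, ¥407,104.38):
Base rate for 4584.37 is 3.5% + ¥0.45/kg.
4584.37 has an FTA preferential rate, but origin Merar is not Bralon; base rate stands.
Additional duty on 4584.37 from Merar: +33.5%. Applied ad valorem rate: 3.5% + 33.5% = 37%.
Duty = ¥407,104.38 × 37% + 2,133 × ¥0.45 = ¥151,588.47.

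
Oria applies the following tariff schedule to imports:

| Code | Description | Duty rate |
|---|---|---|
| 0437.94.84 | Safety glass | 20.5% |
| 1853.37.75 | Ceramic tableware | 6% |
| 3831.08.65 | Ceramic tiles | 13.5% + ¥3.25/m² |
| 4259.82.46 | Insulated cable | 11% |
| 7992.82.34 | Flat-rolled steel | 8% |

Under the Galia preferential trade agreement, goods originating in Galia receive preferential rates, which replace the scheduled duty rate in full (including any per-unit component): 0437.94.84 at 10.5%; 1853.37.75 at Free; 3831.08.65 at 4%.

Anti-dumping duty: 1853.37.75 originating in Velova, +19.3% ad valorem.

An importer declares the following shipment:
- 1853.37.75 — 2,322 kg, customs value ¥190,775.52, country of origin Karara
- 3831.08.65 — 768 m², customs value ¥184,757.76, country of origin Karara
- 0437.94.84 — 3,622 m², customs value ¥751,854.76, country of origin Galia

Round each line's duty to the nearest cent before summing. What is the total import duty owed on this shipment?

¥117,829.58

Line 1 (1853.37.75, Karara, 2,322 kg, ¥190,775.52):
Base rate for 1853.37.75 is 6%.
1853.37.75 has an FTA preferential rate, but origin Karara is not Galia; base rate stands.
The additional-duty order on 1853.37.75 targets Velova, not Karara; it does not apply.
Duty = ¥190,775.52 × 6% = ¥11,446.53.
Line 2 (3831.08.65, Karara, 768 m², ¥184,757.76):
Base rate for 3831.08.65 is 13.5% + ¥3.25/m².
3831.08.65 has an FTA preferential rate, but origin Karara is not Galia; base rate stands.
Duty = ¥184,757.76 × 13.5% + 768 × ¥3.25 = ¥27,438.30.
Line 3 (0437.94.84, Galia, 3,622 m², ¥751,854.76):
Base rate for 0437.94.84 is 20.5%.
Origin Galia qualifies under the Oria–Galia agreement and 0437.94.84 is covered: preferential rate 10.5% applies instead.
Duty = ¥751,854.76 × 10.5% = ¥78,944.75.
Total = ¥11,446.53 + ¥27,438.30 + ¥78,944.75 = ¥117,829.58.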